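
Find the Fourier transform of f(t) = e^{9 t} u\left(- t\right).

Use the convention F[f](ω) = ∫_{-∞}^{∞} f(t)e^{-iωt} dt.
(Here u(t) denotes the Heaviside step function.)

F(ω) = \frac{i}{\omega + 9 i}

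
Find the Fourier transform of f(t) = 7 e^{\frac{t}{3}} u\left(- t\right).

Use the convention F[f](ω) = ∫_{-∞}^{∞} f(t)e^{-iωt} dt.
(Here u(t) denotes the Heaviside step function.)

F(ω) = \frac{21 i}{3 \omega + i}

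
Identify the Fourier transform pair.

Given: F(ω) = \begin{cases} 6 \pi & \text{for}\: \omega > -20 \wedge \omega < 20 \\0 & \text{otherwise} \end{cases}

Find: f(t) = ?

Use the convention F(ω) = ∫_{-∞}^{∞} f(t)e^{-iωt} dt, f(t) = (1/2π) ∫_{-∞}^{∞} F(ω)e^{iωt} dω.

f(t) = \frac{6 \sin{\left(20 t \right)}}{t}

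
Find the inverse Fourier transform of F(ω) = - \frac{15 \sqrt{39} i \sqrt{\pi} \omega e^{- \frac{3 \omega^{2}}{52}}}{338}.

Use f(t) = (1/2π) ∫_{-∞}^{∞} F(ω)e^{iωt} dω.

f(t) = 5 t e^{- \frac{13 t^{2}}{3}}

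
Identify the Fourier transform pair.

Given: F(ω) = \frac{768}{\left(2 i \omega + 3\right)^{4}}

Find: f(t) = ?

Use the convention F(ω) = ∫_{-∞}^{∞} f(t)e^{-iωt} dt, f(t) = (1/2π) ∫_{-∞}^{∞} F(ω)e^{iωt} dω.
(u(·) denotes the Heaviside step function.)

f(t) = 8 t^{3} e^{- \frac{3 t}{2}} u\left(t\right)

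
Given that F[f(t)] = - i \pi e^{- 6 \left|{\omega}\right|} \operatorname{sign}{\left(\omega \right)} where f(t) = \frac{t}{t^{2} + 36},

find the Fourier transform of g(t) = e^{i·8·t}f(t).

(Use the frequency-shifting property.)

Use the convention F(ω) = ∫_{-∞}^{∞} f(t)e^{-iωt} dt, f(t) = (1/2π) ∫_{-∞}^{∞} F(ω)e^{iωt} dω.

F[g](ω) = - i \pi e^{- 6 \left|{\omega - 8}\right|} \operatorname{sign}{\left(\omega - 8 \right)}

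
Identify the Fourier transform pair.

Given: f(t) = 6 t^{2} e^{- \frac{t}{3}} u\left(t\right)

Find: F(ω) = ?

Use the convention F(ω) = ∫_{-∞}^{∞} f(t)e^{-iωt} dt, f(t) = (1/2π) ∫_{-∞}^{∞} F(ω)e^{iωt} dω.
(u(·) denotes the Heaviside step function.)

F(ω) = \frac{324}{\left(3 i \omega + 1\right)^{3}}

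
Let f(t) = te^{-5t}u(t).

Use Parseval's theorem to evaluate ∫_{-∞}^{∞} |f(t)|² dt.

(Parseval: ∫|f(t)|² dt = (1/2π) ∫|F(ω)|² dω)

∫|f(t)|² dt = \frac{1}{500}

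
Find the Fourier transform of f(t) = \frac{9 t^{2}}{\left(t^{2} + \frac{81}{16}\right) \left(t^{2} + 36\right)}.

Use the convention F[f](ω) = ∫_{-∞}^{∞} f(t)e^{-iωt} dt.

F(ω) = \frac{96 \pi e^{- 6 \left|{\omega}\right|}}{55} - \frac{36 \pi e^{- \frac{9 \left|{\omega}\right|}{4}}}{55}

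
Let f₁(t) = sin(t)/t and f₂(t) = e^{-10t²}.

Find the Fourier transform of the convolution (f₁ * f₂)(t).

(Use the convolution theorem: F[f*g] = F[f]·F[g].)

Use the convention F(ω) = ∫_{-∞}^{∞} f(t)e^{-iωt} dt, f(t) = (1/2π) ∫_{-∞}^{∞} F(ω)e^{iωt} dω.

F[f₁*f₂](ω) = \begin{cases} \frac{\sqrt{10} \pi^{\frac{3}{2}} e^{- \frac{\omega^{2}}{40}}}{10} & \text{for}\: \omega > -1 \wedge \omega < 1 \\0 & \text{otherwise} \end{cases}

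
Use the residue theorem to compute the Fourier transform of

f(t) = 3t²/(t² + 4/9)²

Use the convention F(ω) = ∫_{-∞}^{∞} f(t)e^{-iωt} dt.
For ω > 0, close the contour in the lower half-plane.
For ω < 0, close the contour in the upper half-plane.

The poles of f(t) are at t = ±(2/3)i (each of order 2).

Let g(z) = f(z)e^{-iωz}; for large |z| the factor e^{-iωz} decays in the lower half-plane when ω > 0 and in the upper half-plane when ω < 0.

Case ω > 0 (lower half-plane, clockwise contour ⇒ F(ω) = -2πi·ΣRes):
  Res_{z = - \frac{2 i}{3}} g(z) = \frac{3 i \left(3 - 2 \omega\right) e^{- \frac{2 \omega}{3}}}{8} (pole of order 2)
  F(ω) = -2πi·ΣRes = \frac{3 \pi \left(3 - 2 \omega\right) e^{- \frac{2 \omega}{3}}}{4}

Case ω < 0 (upper half-plane, counterclockwise contour ⇒ F(ω) = +2πi·ΣRes):
  Res_{z = \frac{2 i}{3}} g(z) = \frac{3 i \left(- 2 \omega - 3\right) e^{\frac{2 \omega}{3}}}{8} (pole of order 2)
  F(ω) = 2πi·ΣRes = \frac{3 \pi \left(2 \omega + 3\right) e^{\frac{2 \omega}{3}}}{4}

Both cases combine into a single formula in |ω|:

F(ω) = \frac{3 \pi \left(3 - 2 \left|{\omega}\right|\right) e^{- \frac{2 \left|{\omega}\right|}{3}}}{4}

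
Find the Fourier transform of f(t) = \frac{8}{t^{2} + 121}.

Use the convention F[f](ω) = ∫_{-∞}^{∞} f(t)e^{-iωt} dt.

F(ω) = \frac{8 \pi e^{- 11 \left|{\omega}\right|}}{11}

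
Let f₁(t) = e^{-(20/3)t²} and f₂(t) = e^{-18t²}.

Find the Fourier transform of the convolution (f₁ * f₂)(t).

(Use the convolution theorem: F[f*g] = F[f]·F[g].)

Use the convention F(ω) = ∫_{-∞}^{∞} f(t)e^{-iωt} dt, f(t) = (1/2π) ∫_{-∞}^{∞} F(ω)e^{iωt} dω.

F[f₁*f₂](ω) = \frac{\sqrt{30} \pi e^{- \frac{37 \omega^{2}}{720}}}{60}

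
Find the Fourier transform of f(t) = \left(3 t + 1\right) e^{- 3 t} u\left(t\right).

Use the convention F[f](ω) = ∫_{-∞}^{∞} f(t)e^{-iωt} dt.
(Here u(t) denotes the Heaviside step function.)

F(ω) = \frac{- i \omega - 6}{\omega^{2} - 6 i \omega - 9}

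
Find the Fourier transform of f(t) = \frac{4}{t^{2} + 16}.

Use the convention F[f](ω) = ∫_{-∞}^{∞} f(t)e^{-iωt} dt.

F(ω) = \pi e^{- 4 \left|{\omega}\right|}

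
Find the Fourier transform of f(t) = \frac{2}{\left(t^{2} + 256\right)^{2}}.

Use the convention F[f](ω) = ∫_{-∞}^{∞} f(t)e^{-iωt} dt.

F(ω) = \frac{\pi \left(16 \left|{\omega}\right| + 1\right) e^{- 16 \left|{\omega}\right|}}{4096}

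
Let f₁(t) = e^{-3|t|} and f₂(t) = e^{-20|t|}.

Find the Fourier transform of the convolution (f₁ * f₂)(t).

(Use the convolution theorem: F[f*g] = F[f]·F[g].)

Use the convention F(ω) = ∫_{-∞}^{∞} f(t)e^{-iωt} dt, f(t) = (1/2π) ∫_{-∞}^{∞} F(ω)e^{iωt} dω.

F[f₁*f₂](ω) = \frac{240}{\left(\omega^{2} + 9\right) \left(\omega^{2} + 400\right)}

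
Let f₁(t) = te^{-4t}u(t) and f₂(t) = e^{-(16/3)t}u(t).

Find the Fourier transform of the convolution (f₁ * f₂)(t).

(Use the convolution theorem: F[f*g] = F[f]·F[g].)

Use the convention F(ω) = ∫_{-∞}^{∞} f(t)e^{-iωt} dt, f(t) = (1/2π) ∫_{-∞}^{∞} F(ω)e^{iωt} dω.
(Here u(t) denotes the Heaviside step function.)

F[f₁*f₂](ω) = \frac{3}{\left(i \omega + 4\right)^{2} \left(3 i \omega + 16\right)}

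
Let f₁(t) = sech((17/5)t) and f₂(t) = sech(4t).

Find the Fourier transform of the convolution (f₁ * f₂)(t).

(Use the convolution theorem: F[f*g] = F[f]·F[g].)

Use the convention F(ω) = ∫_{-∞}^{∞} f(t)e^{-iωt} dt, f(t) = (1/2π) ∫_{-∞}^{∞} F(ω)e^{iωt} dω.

F[f₁*f₂](ω) = \frac{5 \pi^{2}}{68 \cosh{\left(\frac{\pi \omega}{8} \right)} \cosh{\left(\frac{5 \pi \omega}{34} \right)}}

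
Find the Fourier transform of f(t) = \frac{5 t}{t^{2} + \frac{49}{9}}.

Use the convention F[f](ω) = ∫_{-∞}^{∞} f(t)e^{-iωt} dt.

F(ω) = - 5 i \pi e^{- \frac{7 \left|{\omega}\right|}{3}} \operatorname{sign}{\left(\omega \right)}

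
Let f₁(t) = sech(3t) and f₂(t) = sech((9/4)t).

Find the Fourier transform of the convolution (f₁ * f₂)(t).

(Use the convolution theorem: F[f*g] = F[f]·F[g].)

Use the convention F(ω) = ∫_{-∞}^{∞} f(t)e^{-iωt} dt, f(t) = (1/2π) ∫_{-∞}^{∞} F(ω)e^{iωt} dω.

F[f₁*f₂](ω) = \frac{4 \pi^{2}}{27 \cosh{\left(\frac{\pi \omega}{6} \right)} \cosh{\left(\frac{2 \pi \omega}{9} \right)}}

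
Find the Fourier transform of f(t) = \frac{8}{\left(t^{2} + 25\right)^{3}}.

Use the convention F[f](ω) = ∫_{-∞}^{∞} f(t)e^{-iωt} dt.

F(ω) = \frac{\pi \left(25 \omega^{2} + 15 \left|{\omega}\right| + 3\right) e^{- 5 \left|{\omega}\right|}}{3125}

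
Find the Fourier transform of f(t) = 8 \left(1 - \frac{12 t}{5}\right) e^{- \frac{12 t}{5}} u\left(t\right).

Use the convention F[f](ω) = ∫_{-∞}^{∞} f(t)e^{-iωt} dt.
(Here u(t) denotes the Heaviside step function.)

F(ω) = \frac{200 i \omega}{- 25 \omega^{2} + 120 i \omega + 144}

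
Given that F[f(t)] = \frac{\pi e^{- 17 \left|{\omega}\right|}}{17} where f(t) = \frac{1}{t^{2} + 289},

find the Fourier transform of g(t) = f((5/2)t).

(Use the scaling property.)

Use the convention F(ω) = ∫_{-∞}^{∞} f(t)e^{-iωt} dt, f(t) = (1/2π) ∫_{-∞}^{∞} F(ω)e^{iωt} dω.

F[g](ω) = \frac{2 \pi e^{- \frac{34 \left|{\omega}\right|}{5}}}{85}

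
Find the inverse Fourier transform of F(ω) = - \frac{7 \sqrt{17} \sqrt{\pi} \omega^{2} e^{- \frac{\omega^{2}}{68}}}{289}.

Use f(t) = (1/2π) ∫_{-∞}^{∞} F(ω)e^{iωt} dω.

f(t) = 7 \left(68 t^{2} - 2\right) e^{- 17 t^{2}}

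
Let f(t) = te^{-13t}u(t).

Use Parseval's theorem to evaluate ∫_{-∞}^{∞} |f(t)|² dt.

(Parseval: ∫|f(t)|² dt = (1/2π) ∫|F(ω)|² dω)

∫|f(t)|² dt = \frac{1}{8788}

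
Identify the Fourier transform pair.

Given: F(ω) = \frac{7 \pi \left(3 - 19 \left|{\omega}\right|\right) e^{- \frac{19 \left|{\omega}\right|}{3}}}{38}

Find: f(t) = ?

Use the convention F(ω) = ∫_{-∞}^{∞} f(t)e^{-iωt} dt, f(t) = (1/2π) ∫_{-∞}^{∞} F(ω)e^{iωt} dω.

f(t) = \frac{7 t^{2}}{\left(t^{2} + \frac{361}{9}\right)^{2}}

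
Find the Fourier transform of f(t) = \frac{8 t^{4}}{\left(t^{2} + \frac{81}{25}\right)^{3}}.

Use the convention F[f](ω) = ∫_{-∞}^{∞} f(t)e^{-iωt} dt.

F(ω) = \frac{\pi \left(27 \omega^{2} - 75 \left|{\omega}\right| + 25\right) e^{- \frac{9 \left|{\omega}\right|}{5}}}{15}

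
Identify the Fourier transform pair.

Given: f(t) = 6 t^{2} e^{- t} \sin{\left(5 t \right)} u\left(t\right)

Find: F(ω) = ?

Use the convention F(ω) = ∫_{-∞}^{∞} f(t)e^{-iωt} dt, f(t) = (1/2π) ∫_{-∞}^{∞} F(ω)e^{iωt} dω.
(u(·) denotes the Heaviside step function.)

F(ω) = \frac{60 \left(3 \left(i \omega + 1\right)^{2} - 25\right)}{\left(\left(i \omega + 1\right)^{2} + 25\right)^{3}}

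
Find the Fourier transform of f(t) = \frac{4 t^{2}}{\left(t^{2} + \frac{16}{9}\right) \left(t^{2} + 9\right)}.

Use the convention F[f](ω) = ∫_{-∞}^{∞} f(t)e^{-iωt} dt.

F(ω) = \frac{108 \pi e^{- 3 \left|{\omega}\right|}}{65} - \frac{48 \pi e^{- \frac{4 \left|{\omega}\right|}{3}}}{65}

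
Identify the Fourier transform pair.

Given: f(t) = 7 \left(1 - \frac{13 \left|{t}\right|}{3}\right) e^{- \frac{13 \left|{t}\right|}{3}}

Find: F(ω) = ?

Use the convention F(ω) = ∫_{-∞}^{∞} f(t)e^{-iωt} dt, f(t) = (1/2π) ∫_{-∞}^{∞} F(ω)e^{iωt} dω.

F(ω) = \frac{9828 \omega^{2}}{\left(9 \omega^{2} + 169\right)^{2}}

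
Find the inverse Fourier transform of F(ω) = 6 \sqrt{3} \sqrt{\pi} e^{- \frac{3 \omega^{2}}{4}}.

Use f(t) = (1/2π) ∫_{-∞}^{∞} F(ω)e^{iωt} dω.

f(t) = 6 e^{- \frac{t^{2}}{3}}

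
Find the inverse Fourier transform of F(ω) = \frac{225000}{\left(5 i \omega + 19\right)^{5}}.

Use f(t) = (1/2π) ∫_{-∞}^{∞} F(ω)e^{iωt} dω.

f(t) = 3 t^{4} e^{- \frac{19 t}{5}} u\left(t\right)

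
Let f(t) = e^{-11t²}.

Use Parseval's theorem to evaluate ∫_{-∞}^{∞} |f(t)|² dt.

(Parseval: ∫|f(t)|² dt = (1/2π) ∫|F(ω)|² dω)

∫|f(t)|² dt = \frac{\sqrt{22} \sqrt{\pi}}{22}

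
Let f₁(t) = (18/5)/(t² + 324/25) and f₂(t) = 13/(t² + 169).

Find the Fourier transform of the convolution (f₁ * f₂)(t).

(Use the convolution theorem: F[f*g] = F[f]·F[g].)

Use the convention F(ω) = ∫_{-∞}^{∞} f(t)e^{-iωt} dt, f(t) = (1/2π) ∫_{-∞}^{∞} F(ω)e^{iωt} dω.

F[f₁*f₂](ω) = \pi^{2} e^{- \frac{83 \left|{\omega}\right|}{5}}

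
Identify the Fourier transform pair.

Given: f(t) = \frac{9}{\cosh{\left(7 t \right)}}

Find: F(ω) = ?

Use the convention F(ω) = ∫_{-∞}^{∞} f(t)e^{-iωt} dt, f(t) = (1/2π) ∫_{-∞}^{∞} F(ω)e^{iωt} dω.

F(ω) = \frac{9 \pi}{7 \cosh{\left(\frac{\pi \omega}{14} \right)}}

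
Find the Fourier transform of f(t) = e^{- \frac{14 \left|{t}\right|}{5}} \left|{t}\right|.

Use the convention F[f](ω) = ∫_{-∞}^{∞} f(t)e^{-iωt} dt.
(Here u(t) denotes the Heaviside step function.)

F(ω) = \frac{50 \left(196 - 25 \omega^{2}\right)}{\left(25 \omega^{2} + 196\right)^{2}}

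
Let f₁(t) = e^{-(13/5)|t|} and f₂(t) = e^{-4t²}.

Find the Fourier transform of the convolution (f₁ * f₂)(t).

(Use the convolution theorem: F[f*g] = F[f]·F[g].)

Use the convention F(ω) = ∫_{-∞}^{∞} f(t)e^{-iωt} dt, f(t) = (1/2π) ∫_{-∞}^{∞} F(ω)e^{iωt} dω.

F[f₁*f₂](ω) = \frac{65 \sqrt{\pi} e^{- \frac{\omega^{2}}{16}}}{25 \omega^{2} + 169}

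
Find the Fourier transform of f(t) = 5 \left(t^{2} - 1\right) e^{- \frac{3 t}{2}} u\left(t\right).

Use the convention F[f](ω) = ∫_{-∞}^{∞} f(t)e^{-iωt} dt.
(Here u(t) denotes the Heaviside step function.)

F(ω) = \frac{10 \left(16 i \omega - \left(2 i \omega + 3\right)^{3} + 24\right)}{\left(2 i \omega + 3\right)^{4}}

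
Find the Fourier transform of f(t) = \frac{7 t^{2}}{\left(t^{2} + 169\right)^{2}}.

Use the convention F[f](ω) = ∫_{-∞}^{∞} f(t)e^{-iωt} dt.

F(ω) = \frac{7 \pi \left(1 - 13 \left|{\omega}\right|\right) e^{- 13 \left|{\omega}\right|}}{26}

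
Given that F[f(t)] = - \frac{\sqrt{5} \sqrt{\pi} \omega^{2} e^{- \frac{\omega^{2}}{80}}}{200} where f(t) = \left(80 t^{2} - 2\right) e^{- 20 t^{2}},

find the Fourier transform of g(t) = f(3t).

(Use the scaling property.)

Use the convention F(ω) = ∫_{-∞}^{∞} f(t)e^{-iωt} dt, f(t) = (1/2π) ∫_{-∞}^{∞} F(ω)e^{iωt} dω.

F[g](ω) = - \frac{\sqrt{5} \sqrt{\pi} \omega^{2} e^{- \frac{\omega^{2}}{720}}}{5400}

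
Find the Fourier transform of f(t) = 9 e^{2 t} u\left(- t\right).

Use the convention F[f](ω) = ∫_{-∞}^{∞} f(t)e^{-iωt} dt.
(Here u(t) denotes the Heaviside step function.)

F(ω) = - \frac{9}{i \omega - 2}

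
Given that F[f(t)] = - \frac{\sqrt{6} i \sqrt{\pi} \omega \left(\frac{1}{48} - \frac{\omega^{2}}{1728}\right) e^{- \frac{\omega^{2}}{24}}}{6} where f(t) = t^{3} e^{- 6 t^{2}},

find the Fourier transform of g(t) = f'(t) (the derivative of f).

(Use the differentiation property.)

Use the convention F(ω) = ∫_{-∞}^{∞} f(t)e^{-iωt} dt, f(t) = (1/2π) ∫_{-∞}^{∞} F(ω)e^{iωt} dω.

F[g](ω) = \frac{\sqrt{6} \sqrt{\pi} \omega^{2} \left(36 - \omega^{2}\right) e^{- \frac{\omega^{2}}{24}}}{10368}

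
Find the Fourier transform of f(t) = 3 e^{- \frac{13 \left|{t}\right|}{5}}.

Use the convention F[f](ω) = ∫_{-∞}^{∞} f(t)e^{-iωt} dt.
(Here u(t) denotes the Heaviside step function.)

F(ω) = \frac{390}{25 \omega^{2} + 169}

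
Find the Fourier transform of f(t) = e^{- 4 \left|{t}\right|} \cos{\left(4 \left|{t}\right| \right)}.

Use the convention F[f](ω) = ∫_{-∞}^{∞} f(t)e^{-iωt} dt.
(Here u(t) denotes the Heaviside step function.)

F(ω) = \frac{8 \left(\omega^{2} + 32\right)}{\omega^{4} + 1024}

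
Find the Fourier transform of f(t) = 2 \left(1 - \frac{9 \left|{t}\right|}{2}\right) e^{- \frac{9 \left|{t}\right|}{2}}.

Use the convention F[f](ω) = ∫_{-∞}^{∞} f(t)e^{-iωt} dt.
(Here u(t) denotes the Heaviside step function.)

F(ω) = \frac{576 \omega^{2}}{\left(4 \omega^{2} + 81\right)^{2}}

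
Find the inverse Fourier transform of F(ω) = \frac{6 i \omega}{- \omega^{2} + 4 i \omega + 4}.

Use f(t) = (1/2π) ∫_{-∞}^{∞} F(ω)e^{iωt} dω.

f(t) = 6 \left(1 - 2 t\right) e^{- 2 t} u\left(t\right)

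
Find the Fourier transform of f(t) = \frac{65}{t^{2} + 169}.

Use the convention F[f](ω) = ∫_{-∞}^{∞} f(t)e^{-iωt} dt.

F(ω) = 5 \pi e^{- 13 \left|{\omega}\right|}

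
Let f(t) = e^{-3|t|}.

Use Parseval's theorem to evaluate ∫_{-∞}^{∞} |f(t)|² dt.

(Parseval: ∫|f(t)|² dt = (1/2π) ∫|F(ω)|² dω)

∫|f(t)|² dt = \frac{1}{3}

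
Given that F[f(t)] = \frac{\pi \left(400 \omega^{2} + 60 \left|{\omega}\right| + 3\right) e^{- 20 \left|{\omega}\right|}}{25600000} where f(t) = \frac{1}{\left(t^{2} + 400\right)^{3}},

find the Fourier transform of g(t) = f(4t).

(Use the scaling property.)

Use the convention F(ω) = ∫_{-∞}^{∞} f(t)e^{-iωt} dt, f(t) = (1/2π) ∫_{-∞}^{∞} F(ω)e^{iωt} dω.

F[g](ω) = \frac{\pi \left(25 \omega^{2} + 15 \left|{\omega}\right| + 3\right) e^{- 5 \left|{\omega}\right|}}{102400000}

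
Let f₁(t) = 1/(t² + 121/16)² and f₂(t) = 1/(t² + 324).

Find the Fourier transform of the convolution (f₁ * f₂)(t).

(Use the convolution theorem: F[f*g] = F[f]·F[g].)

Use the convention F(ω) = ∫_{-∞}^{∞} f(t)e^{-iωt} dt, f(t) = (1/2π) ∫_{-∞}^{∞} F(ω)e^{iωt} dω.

F[f₁*f₂](ω) = \frac{4 \pi^{2} \left(11 \left|{\omega}\right| + 4\right) e^{- \frac{83 \left|{\omega}\right|}{4}}}{11979}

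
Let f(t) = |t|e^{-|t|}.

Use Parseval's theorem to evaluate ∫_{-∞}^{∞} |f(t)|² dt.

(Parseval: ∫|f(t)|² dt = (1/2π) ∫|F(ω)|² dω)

∫|f(t)|² dt = \frac{1}{2}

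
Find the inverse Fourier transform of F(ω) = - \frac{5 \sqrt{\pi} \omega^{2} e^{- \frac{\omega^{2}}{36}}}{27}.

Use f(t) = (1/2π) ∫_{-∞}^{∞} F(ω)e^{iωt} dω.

f(t) = 5 \left(36 t^{2} - 2\right) e^{- 9 t^{2}}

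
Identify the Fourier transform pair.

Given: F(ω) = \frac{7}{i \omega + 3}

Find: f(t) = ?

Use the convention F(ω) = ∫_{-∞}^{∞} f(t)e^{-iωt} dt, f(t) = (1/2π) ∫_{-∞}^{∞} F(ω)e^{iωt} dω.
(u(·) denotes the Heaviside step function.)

f(t) = 7 e^{- 3 t} u\left(t\right)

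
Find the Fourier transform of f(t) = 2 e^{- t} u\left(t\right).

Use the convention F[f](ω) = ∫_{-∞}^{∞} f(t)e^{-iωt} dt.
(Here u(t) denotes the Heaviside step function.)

F(ω) = \frac{2}{i \omega + 1}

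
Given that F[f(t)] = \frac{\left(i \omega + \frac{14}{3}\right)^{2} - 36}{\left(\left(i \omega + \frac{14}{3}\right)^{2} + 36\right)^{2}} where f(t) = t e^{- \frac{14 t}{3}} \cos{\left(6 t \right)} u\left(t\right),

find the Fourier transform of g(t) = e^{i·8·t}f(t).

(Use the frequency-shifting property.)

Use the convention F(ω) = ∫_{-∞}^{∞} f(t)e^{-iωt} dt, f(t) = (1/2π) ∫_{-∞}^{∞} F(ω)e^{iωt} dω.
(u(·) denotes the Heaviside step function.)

F[g](ω) = \frac{9 \left(\left(3 i \left(\omega - 8\right) + 14\right)^{2} - 324\right)}{\left(\left(3 i \left(\omega - 8\right) + 14\right)^{2} + 324\right)^{2}}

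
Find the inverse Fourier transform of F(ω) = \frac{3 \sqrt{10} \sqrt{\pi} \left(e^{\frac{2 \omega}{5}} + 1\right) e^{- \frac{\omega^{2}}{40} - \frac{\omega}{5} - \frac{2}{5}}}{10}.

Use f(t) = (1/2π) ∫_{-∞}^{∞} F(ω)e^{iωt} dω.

f(t) = 6 e^{- 10 t^{2}} \cos{\left(4 t \right)}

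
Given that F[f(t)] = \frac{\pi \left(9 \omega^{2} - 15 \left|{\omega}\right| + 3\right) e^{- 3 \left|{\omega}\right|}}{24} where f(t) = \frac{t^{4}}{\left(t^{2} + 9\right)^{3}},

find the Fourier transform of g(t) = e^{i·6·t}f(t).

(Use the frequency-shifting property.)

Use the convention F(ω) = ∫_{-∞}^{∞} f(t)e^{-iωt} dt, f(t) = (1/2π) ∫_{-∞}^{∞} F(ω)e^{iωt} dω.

F[g](ω) = \frac{\pi \left(3 \left(\omega - 6\right)^{2} - 5 \left|{\omega - 6}\right| + 1\right) e^{- 3 \left|{\omega - 6}\right|}}{8}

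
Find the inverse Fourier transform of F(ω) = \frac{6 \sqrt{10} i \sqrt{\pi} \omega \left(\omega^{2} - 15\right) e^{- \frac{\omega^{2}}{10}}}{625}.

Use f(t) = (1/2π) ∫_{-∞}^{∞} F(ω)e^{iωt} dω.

f(t) = 6 t^{3} e^{- \frac{5 t^{2}}{2}}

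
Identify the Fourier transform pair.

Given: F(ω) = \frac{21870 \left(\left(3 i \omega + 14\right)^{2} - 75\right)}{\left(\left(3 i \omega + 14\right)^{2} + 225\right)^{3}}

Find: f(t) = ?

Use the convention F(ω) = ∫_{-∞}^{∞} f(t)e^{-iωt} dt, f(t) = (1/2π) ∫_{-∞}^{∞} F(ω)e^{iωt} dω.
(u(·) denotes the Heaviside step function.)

f(t) = 9 t^{2} e^{- \frac{14 t}{3}} \sin{\left(5 t \right)} u\left(t\right)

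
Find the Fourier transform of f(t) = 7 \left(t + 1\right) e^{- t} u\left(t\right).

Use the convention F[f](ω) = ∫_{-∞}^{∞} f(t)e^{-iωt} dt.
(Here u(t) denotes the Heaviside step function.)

F(ω) = \frac{7 \left(- i \omega - 2\right)}{\omega^{2} - 2 i \omega - 1}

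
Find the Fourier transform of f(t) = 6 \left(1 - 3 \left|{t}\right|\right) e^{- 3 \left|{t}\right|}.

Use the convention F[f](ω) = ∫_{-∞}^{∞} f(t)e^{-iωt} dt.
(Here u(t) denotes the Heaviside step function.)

F(ω) = \frac{72 \omega^{2}}{\left(\omega^{2} + 9\right)^{2}}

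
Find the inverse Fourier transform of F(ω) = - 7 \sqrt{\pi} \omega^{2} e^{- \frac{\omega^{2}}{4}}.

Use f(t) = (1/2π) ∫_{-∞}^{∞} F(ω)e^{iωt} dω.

f(t) = 7 \left(4 t^{2} - 2\right) e^{- t^{2}}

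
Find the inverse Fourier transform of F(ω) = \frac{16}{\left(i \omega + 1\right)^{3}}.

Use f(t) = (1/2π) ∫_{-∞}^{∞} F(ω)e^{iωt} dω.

f(t) = 8 t^{2} e^{- t} u\left(t\right)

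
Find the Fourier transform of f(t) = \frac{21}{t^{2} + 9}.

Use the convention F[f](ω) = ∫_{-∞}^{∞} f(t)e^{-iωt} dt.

F(ω) = 7 \pi e^{- 3 \left|{\omega}\right|}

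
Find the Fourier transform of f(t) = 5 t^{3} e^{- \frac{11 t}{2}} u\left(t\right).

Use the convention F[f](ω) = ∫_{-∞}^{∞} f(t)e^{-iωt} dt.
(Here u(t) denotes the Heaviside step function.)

F(ω) = \frac{480}{\left(2 i \omega + 11\right)^{4}}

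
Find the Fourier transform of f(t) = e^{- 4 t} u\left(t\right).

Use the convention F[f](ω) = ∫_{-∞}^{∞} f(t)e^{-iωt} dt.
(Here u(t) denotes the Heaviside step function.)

F(ω) = \frac{1}{i \omega + 4}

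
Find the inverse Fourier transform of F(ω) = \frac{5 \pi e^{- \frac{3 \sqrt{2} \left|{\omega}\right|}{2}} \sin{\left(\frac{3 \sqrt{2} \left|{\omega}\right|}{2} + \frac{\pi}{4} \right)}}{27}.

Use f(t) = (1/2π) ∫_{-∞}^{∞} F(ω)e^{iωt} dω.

f(t) = \frac{5}{t^{4} + 81}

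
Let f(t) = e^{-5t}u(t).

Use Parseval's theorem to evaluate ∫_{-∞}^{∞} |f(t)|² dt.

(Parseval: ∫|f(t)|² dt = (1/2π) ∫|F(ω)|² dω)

∫|f(t)|² dt = \frac{1}{10}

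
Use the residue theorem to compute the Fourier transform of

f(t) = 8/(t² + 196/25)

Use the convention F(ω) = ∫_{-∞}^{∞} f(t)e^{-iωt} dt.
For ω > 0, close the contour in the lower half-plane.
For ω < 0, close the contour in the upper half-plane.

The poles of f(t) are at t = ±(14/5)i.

Let g(z) = f(z)e^{-iωz}; for large |z| the factor e^{-iωz} decays in the lower half-plane when ω > 0 and in the upper half-plane when ω < 0.

Case ω > 0 (lower half-plane, clockwise contour ⇒ F(ω) = -2πi·ΣRes):
  Res_{z = - \frac{14 i}{5}} g(z) = \frac{10 i e^{- \frac{14 \omega}{5}}}{7}
  F(ω) = -2πi·ΣRes = \frac{20 \pi e^{- \frac{14 \omega}{5}}}{7}

Case ω < 0 (upper half-plane, counterclockwise contour ⇒ F(ω) = +2πi·ΣRes):
  Res_{z = \frac{14 i}{5}} g(z) = - \frac{10 i e^{\frac{14 \omega}{5}}}{7}
  F(ω) = 2πi·ΣRes = \frac{20 \pi e^{\frac{14 \omega}{5}}}{7}

Both cases combine into a single formula in |ω|:

F(ω) = \frac{20 \pi e^{- \frac{14 \left|{\omega}\right|}{5}}}{7}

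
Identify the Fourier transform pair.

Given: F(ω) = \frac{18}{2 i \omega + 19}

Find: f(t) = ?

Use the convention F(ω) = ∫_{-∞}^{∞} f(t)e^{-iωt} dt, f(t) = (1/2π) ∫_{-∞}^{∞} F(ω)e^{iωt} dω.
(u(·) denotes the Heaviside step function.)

f(t) = 9 e^{- \frac{19 t}{2}} u\left(t\right)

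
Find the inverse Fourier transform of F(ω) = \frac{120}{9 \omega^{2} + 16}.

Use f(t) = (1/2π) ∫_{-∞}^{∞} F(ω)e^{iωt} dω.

f(t) = 5 e^{- \frac{4 \left|{t}\right|}{3}}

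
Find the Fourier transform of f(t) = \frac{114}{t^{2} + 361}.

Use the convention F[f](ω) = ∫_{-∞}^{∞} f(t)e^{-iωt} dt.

F(ω) = 6 \pi e^{- 19 \left|{\omega}\right|}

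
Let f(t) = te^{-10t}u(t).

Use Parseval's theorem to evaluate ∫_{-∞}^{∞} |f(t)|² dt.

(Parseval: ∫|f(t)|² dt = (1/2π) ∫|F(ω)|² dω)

∫|f(t)|² dt = \frac{1}{4000}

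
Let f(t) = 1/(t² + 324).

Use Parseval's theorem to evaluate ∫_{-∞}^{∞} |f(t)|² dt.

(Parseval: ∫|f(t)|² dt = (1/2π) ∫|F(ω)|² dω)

∫|f(t)|² dt = \frac{\pi}{11664}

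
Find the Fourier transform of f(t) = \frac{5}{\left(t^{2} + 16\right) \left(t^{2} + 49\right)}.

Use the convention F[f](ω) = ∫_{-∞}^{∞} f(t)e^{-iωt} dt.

F(ω) = \frac{5 \pi \left(7 e^{3 \left|{\omega}\right|} - 4\right) e^{- 7 \left|{\omega}\right|}}{924}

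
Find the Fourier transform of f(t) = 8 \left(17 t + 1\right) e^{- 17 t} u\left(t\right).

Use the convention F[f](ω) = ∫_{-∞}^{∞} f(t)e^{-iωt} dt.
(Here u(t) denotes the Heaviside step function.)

F(ω) = \frac{8 \left(- i \omega - 34\right)}{\omega^{2} - 34 i \omega - 289}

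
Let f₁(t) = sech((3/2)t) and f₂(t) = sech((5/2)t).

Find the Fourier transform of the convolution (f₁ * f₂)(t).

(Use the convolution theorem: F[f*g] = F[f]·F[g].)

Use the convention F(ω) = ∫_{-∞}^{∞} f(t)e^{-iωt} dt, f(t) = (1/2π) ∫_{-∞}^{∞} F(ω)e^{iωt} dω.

F[f₁*f₂](ω) = \frac{4 \pi^{2}}{15 \cosh{\left(\frac{\pi \omega}{5} \right)} \cosh{\left(\frac{\pi \omega}{3} \right)}}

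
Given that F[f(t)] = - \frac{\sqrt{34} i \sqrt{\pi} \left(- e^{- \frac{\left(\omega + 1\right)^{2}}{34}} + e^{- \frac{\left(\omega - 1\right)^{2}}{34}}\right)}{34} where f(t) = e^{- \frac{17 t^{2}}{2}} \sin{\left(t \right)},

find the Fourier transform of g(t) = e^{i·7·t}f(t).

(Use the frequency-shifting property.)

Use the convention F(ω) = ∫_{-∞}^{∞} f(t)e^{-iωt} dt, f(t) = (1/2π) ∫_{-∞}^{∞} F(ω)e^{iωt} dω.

F[g](ω) = \frac{\sqrt{34} i \sqrt{\pi} \left(- e^{\frac{2 \omega}{17}} + e^{\frac{14}{17}}\right) e^{- \frac{\omega^{2}}{34} + \frac{6 \omega}{17} - \frac{32}{17}}}{34}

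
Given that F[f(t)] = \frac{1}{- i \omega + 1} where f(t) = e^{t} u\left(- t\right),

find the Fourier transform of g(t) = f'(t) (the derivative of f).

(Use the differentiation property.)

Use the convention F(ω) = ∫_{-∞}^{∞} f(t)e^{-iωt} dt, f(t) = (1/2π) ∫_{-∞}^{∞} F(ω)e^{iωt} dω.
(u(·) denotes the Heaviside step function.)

F[g](ω) = - \frac{\omega}{\omega + i}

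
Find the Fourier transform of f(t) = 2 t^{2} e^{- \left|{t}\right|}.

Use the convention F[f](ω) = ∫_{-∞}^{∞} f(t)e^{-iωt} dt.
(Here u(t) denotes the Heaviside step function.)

F(ω) = \frac{8 \left(1 - 3 \omega^{2}\right)}{\left(\omega^{2} + 1\right)^{3}}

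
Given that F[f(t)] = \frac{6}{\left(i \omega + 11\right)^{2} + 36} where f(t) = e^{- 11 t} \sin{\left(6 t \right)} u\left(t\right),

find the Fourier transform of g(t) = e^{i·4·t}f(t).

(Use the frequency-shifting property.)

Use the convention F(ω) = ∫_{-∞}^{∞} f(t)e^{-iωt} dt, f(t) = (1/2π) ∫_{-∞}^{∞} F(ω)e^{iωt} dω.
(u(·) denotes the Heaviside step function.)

F[g](ω) = \frac{6}{\left(i \left(\omega - 4\right) + 11\right)^{2} + 36}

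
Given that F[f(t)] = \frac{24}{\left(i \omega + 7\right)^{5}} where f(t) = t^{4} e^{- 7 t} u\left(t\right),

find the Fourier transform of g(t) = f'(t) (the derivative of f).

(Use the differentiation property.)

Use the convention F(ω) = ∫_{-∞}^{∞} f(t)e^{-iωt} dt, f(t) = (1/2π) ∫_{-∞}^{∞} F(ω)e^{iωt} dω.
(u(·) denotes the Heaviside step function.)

F[g](ω) = \frac{24 i \omega}{\left(i \omega + 7\right)^{5}}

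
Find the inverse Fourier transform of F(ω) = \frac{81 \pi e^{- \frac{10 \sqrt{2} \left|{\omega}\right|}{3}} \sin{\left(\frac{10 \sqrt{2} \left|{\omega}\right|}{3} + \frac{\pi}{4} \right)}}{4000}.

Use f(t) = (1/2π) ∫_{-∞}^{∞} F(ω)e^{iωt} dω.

f(t) = \frac{6}{t^{4} + \frac{160000}{81}}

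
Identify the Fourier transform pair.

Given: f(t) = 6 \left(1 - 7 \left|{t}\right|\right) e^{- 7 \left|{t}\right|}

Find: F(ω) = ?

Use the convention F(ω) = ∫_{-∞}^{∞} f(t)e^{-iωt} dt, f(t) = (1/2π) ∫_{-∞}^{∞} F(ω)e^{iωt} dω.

F(ω) = \frac{168 \omega^{2}}{\left(\omega^{2} + 49\right)^{2}}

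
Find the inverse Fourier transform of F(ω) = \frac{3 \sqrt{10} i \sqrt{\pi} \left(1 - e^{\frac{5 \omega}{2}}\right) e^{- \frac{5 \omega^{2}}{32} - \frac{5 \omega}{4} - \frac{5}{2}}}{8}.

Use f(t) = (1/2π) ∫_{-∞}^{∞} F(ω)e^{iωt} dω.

f(t) = 3 e^{- \frac{8 t^{2}}{5}} \sin{\left(4 t \right)}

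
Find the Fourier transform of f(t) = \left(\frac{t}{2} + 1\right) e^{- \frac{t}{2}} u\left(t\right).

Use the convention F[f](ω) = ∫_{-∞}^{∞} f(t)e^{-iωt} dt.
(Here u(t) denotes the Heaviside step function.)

F(ω) = \frac{4 \left(- i \omega - 1\right)}{4 \omega^{2} - 4 i \omega - 1}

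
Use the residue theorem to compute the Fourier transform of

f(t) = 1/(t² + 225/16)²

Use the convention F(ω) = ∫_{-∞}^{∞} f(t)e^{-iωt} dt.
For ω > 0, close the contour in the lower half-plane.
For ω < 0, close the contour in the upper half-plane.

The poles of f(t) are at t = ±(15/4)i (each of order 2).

Let g(z) = f(z)e^{-iωz}; for large |z| the factor e^{-iωz} decays in the lower half-plane when ω > 0 and in the upper half-plane when ω < 0.

Case ω > 0 (lower half-plane, clockwise contour ⇒ F(ω) = -2πi·ΣRes):
  Res_{z = - \frac{15 i}{4}} g(z) = \frac{4 i \left(15 \omega + 4\right) e^{- \frac{15 \omega}{4}}}{3375} (pole of order 2)
  F(ω) = -2πi·ΣRes = \frac{8 \pi \left(15 \omega + 4\right) e^{- \frac{15 \omega}{4}}}{3375}

Case ω < 0 (upper half-plane, counterclockwise contour ⇒ F(ω) = +2πi·ΣRes):
  Res_{z = \frac{15 i}{4}} g(z) = \frac{4 i \left(15 \omega - 4\right) e^{\frac{15 \omega}{4}}}{3375} (pole of order 2)
  F(ω) = 2πi·ΣRes = \frac{8 \pi \left(4 - 15 \omega\right) e^{\frac{15 \omega}{4}}}{3375}

Both cases combine into a single formula in |ω|:

F(ω) = \frac{8 \pi \left(15 \left|{\omega}\right| + 4\right) e^{- \frac{15 \left|{\omega}\right|}{4}}}{3375}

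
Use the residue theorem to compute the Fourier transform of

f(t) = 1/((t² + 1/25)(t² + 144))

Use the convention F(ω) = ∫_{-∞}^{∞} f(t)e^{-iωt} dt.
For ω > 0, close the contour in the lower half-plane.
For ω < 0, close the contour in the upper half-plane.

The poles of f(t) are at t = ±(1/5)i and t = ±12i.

Let g(z) = f(z)e^{-iωz}; for large |z| the factor e^{-iωz} decays in the lower half-plane when ω > 0 and in the upper half-plane when ω < 0.

Case ω > 0 (lower half-plane, clockwise contour ⇒ F(ω) = -2πi·ΣRes):
  Res_{z = - \frac{i}{5}} g(z) = \frac{125 i e^{- \frac{\omega}{5}}}{7198}
  Res_{z = - 12 i} g(z) = - \frac{25 i e^{- 12 \omega}}{86376}
  F(ω) = -2πi·ΣRes = - \frac{25 \pi e^{- 12 \omega}}{43188} + \frac{125 \pi e^{- \frac{\omega}{5}}}{3599}

Case ω < 0 (upper half-plane, counterclockwise contour ⇒ F(ω) = +2πi·ΣRes):
  Res_{z = \frac{i}{5}} g(z) = - \frac{125 i e^{\frac{\omega}{5}}}{7198}
  Res_{z = 12 i} g(z) = \frac{25 i e^{12 \omega}}{86376}
  F(ω) = 2πi·ΣRes = \frac{25 \pi \left(60 e^{\frac{\omega}{5}} - e^{12 \omega}\right)}{43188}

Both cases combine into a single formula in |ω|:

F(ω) = - \frac{25 \pi e^{- 12 \left|{\omega}\right|}}{43188} + \frac{125 \pi e^{- \frac{\left|{\omega}\right|}{5}}}{3599}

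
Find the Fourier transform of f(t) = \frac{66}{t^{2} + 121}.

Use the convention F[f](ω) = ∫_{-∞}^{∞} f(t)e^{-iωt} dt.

F(ω) = 6 \pi e^{- 11 \left|{\omega}\right|}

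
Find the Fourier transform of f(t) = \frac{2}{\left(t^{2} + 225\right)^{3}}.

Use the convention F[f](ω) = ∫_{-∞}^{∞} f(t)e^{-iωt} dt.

F(ω) = \frac{\pi \left(75 \omega^{2} + 15 \left|{\omega}\right| + 1\right) e^{- 15 \left|{\omega}\right|}}{1012500}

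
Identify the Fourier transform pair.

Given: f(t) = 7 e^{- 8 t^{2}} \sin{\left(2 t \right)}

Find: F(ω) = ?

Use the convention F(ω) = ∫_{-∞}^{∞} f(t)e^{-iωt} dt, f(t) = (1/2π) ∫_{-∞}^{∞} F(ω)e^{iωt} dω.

F(ω) = \frac{7 \sqrt{2} i \sqrt{\pi} \left(1 - e^{\frac{\omega}{4}}\right) e^{- \frac{\omega^{2}}{32} - \frac{\omega}{8} - \frac{1}{8}}}{8}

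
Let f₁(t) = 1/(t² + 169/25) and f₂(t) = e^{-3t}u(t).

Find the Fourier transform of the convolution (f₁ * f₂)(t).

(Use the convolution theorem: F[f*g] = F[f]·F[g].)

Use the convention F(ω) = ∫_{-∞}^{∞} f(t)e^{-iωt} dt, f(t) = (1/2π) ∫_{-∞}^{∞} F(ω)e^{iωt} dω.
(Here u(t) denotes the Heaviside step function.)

F[f₁*f₂](ω) = \frac{5 \pi e^{- \frac{13 \left|{\omega}\right|}{5}}}{13 \left(i \omega + 3\right)}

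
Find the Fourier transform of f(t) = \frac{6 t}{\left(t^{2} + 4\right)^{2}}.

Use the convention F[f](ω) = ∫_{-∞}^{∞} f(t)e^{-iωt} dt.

F(ω) = - \frac{3 i \pi \omega e^{- 2 \left|{\omega}\right|}}{2}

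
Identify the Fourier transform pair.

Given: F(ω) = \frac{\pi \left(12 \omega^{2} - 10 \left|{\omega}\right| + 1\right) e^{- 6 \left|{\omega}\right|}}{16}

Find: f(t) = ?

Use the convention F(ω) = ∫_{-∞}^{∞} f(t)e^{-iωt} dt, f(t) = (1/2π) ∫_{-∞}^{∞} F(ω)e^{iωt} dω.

f(t) = \frac{t^{4}}{\left(t^{2} + 36\right)^{3}}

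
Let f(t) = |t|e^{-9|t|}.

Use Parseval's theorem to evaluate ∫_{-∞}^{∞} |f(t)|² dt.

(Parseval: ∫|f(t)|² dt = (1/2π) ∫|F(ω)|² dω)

∫|f(t)|² dt = \frac{1}{1458}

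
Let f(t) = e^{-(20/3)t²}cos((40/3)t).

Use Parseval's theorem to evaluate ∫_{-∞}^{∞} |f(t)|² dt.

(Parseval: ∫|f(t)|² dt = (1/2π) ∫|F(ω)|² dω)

∫|f(t)|² dt = \frac{\sqrt{30} \sqrt{\pi} \left(1 + e^{\frac{40}{3}}\right)}{40 e^{\frac{40}{3}}}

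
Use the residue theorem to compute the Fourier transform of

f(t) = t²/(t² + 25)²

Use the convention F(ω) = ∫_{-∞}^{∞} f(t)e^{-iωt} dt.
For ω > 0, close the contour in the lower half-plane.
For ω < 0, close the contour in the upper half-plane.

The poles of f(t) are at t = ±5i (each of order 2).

Let g(z) = f(z)e^{-iωz}; for large |z| the factor e^{-iωz} decays in the lower half-plane when ω > 0 and in the upper half-plane when ω < 0.

Case ω > 0 (lower half-plane, clockwise contour ⇒ F(ω) = -2πi·ΣRes):
  Res_{z = - 5 i} g(z) = \frac{i \left(1 - 5 \omega\right) e^{- 5 \omega}}{20} (pole of order 2)
  F(ω) = -2πi·ΣRes = \frac{\pi \left(1 - 5 \omega\right) e^{- 5 \omega}}{10}

Case ω < 0 (upper half-plane, counterclockwise contour ⇒ F(ω) = +2πi·ΣRes):
  Res_{z = 5 i} g(z) = \frac{i \left(- 5 \omega - 1\right) e^{5 \omega}}{20} (pole of order 2)
  F(ω) = 2πi·ΣRes = \frac{\pi \left(5 \omega + 1\right) e^{5 \omega}}{10}

Both cases combine into a single formula in |ω|:

F(ω) = \frac{\pi \left(1 - 5 \left|{\omega}\right|\right) e^{- 5 \left|{\omega}\right|}}{10}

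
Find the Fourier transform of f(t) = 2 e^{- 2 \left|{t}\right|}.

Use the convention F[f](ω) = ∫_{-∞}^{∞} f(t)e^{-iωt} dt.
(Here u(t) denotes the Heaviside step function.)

F(ω) = \frac{8}{\omega^{2} + 4}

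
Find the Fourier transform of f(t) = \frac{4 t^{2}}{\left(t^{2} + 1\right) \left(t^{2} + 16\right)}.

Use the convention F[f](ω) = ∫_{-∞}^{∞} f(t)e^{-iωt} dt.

F(ω) = \frac{4 \pi \left(4 - e^{3 \left|{\omega}\right|}\right) e^{- 4 \left|{\omega}\right|}}{15}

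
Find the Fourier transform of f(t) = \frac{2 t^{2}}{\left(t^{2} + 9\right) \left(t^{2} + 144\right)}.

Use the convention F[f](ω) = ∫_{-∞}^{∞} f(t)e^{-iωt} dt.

F(ω) = \frac{2 \pi \left(4 - e^{9 \left|{\omega}\right|}\right) e^{- 12 \left|{\omega}\right|}}{45}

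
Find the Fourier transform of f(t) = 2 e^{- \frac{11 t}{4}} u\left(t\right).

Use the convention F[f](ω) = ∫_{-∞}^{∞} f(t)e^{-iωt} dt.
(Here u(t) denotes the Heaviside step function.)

F(ω) = \frac{8}{4 i \omega + 11}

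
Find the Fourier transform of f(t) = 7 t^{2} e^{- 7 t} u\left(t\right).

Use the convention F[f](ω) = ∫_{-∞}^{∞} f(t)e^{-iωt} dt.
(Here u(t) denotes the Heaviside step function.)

F(ω) = \frac{14}{\left(i \omega + 7\right)^{3}}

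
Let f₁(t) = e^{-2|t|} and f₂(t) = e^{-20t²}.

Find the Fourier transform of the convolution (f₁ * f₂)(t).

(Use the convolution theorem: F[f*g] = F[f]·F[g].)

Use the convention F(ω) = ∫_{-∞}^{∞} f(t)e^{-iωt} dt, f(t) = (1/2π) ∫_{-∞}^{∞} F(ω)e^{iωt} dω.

F[f₁*f₂](ω) = \frac{2 \sqrt{5} \sqrt{\pi} e^{- \frac{\omega^{2}}{80}}}{5 \left(\omega^{2} + 4\right)}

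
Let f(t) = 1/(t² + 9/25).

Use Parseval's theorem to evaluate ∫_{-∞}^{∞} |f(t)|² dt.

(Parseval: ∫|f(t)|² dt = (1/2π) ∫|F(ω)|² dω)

∫|f(t)|² dt = \frac{125 \pi}{54}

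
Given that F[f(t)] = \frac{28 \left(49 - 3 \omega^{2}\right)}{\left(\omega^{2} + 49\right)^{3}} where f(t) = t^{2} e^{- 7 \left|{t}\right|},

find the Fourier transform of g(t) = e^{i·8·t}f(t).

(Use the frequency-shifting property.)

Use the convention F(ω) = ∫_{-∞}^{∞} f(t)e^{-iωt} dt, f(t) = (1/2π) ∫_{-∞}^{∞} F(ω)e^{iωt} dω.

F[g](ω) = \frac{28 \left(49 - 3 \left(\omega - 8\right)^{2}\right)}{\left(\left(\omega - 8\right)^{2} + 49\right)^{3}}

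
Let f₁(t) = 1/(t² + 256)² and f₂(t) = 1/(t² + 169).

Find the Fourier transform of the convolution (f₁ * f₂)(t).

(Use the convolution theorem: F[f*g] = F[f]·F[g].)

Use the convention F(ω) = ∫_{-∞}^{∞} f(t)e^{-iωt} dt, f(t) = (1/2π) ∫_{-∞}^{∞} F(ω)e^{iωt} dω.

F[f₁*f₂](ω) = \frac{\pi^{2} \left(16 \left|{\omega}\right| + 1\right) e^{- 29 \left|{\omega}\right|}}{106496}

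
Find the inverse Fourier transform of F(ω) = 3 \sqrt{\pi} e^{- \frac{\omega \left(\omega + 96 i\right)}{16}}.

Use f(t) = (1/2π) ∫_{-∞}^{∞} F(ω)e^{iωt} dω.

f(t) = 6 e^{- 4 \left(t - 6\right)^{2}}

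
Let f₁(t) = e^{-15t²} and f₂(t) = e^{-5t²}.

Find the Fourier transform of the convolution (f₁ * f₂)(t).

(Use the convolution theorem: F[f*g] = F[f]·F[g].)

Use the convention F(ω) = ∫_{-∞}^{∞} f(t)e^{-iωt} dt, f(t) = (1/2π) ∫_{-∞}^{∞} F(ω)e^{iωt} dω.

F[f₁*f₂](ω) = \frac{\sqrt{3} \pi e^{- \frac{\omega^{2}}{15}}}{15}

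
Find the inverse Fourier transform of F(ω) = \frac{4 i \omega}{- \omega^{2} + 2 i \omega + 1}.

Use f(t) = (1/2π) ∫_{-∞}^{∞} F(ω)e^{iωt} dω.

f(t) = 4 \left(1 - t\right) e^{- t} u\left(t\right)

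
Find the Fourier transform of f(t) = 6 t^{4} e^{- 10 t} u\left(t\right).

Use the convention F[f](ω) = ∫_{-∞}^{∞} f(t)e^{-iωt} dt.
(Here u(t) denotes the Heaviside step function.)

F(ω) = \frac{144}{\left(i \omega + 10\right)^{5}}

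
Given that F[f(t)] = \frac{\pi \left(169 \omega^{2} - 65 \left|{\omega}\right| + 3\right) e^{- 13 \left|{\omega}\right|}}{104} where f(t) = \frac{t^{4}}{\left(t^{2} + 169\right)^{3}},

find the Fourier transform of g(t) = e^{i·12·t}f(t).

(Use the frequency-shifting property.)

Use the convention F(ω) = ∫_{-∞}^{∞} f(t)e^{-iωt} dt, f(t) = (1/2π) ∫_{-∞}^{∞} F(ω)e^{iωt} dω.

F[g](ω) = \frac{\pi \left(169 \left(\omega - 12\right)^{2} - 65 \left|{\omega - 12}\right| + 3\right) e^{- 13 \left|{\omega - 12}\right|}}{104}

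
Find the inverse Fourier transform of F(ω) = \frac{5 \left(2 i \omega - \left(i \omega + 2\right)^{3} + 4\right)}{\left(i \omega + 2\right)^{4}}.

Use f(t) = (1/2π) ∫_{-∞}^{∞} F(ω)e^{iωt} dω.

f(t) = 5 \left(t^{2} - 1\right) e^{- 2 t} u\left(t\right)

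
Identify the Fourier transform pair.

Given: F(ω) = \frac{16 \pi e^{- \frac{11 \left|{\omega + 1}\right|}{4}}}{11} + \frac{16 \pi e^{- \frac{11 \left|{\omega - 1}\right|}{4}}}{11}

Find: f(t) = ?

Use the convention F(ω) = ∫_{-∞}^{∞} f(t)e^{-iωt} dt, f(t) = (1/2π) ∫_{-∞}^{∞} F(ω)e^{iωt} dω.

f(t) = \frac{8 \cos{\left(t \right)}}{t^{2} + \frac{121}{16}}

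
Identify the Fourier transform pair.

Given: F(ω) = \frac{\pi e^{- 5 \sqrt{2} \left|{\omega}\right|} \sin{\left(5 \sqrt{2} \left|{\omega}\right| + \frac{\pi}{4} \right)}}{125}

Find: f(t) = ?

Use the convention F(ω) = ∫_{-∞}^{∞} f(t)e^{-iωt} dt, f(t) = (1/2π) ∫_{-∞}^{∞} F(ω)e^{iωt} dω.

f(t) = \frac{8}{t^{4} + 10000}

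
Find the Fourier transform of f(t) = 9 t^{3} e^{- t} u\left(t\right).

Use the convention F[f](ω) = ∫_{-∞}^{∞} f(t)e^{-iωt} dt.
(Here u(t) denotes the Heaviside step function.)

F(ω) = \frac{54}{\left(i \omega + 1\right)^{4}}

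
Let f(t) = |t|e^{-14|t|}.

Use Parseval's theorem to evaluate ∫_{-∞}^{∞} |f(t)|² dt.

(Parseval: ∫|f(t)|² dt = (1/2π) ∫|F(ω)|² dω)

∫|f(t)|² dt = \frac{1}{5488}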